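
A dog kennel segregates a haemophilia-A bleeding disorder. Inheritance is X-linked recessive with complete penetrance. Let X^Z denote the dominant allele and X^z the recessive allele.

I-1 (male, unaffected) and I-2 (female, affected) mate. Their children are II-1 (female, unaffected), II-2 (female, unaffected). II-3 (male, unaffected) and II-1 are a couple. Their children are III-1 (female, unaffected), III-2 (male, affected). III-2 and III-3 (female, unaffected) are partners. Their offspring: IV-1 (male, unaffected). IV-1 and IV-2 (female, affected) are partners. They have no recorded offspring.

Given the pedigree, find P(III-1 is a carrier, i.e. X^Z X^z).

II-3 is unaffected, so II-3 is X^Z Y.
II-1 is unaffected so carries Z and received z from I-2 (X^z X^z), so II-1 is X^Z X^z.
Their cross gives offspring ratios 1/2 X^Z X^Z : 1/2 X^Z X^z. Conditioning on III-1 being unaffected, P(X^Z X^z) = 1/2 / 1 = 1/2.

1/2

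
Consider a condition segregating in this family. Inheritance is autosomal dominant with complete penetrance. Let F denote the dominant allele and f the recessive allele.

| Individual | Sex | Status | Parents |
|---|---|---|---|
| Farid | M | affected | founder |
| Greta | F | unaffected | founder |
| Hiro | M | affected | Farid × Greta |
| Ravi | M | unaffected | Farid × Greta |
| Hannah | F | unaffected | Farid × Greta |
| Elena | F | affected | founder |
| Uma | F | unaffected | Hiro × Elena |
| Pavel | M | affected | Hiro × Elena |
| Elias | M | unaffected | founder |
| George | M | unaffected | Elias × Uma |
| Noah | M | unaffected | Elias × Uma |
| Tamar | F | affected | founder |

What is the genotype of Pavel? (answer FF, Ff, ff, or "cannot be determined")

cannot be determined

Pavel's phenotype allows FF or Ff, and no parent or child forces a single allele at both positions; consistent genotype assignments exist with Pavel as FF or Ff.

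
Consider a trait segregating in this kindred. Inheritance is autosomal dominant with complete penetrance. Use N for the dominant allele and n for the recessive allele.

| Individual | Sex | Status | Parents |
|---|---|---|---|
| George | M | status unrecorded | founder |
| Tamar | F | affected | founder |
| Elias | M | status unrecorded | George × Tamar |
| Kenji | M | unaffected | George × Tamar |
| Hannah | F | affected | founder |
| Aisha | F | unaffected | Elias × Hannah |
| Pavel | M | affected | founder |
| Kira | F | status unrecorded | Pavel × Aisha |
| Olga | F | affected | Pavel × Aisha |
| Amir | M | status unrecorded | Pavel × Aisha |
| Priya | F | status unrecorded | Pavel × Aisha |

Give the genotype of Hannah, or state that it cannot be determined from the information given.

From phenotype alone, Hannah is NN or Nn.
Hannah is affected so carries N and passed n to Aisha (nn), so Hannah is Nn.

Nn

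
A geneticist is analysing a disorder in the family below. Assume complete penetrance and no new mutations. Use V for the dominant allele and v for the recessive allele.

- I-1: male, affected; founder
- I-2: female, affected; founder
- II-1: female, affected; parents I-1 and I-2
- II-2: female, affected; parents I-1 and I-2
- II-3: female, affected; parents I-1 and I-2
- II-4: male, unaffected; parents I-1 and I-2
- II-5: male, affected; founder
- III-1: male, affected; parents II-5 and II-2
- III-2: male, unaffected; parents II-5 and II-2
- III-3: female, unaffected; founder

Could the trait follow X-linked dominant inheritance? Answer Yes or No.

A consistent assignment under X-linked dominant exists: I-1 X^V Y, I-2 X^V X^v, II-1 X^V X^V, II-2 X^V X^v, II-3 X^V X^V, II-4 X^v Y, II-5 X^V Y, III-1 X^V Y, III-2 X^v Y, III-3 X^v X^v.
In this assignment every recorded phenotype matches its genotype and every non-founder's genotype is obtainable from its parents' genotypes, so the pedigree is consistent.

Yes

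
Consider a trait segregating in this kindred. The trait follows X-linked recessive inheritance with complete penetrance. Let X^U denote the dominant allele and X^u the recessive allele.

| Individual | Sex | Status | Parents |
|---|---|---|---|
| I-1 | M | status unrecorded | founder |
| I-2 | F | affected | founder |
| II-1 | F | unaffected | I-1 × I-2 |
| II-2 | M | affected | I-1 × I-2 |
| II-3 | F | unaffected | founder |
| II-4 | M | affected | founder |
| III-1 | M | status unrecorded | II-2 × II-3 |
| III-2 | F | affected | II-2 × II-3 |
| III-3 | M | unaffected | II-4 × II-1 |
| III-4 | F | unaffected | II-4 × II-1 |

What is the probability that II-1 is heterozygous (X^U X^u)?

II-1 is unaffected so carries U and received u from I-2 (X^u X^u), so II-1 is X^U X^u, giving P(X^U X^u) = 1.

1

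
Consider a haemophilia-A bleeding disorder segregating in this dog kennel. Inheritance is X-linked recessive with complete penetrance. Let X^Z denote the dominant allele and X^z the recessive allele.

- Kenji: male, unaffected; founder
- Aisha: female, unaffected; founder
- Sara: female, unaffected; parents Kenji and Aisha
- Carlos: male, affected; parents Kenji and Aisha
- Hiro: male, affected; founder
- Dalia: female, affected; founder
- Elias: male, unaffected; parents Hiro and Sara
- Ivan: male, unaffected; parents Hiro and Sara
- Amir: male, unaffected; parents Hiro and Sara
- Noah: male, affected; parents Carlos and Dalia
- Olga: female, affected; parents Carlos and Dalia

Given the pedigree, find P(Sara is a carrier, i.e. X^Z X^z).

1/9

Kenji is unaffected, so Kenji is X^Z Y.
Aisha is unaffected so carries Z and passed z to Carlos (X^z Y), so Aisha is X^Z X^z.
Their cross gives offspring ratios 1/2 X^Z X^Z : 1/2 X^Z X^z. Conditioning on Sara being unaffected, P(X^Z X^z) = 1/2 / 1 = 1/2 before taking Sara's own offspring into account.
Hiro is affected, so Hiro is X^z Y.
Now use Sara's offspring. Probability of each recorded status — unaffected son Elias: 1/2 if Sara is X^Z X^z, 1 if X^Z X^Z; unaffected son Ivan: 1/2 if Sara is X^Z X^z, 1 if X^Z X^Z; unaffected son Amir: 1/2 if Sara is X^Z X^z, 1 if X^Z X^Z.
Bayes: P(X^Z X^z) = 1/2·1/8 / (1/2·1/8 + 1/2·1) = 1/9.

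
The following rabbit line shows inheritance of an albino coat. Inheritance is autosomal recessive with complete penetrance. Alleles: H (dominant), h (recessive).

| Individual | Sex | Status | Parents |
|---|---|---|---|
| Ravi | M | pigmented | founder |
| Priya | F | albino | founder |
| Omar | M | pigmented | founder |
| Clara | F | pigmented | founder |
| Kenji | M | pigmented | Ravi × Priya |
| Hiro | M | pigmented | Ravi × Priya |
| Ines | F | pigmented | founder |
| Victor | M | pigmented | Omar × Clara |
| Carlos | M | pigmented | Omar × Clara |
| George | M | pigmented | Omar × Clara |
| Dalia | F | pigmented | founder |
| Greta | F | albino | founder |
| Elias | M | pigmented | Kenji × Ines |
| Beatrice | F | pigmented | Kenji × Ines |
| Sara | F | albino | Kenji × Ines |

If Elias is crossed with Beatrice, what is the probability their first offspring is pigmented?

Kenji is pigmented so carries H and received h from Priya (hh), so Kenji is Hh.
Ines is pigmented so carries H and passed h to Sara (hh), so Ines is Hh.
Elias is a pigmented offspring of Kenji (Hh) × Ines (Hh), whose cross gives 1/4 HH : 1/2 Hh : 1/4 hh; conditioning on being pigmented, Elias is HH with probability 1/3, Hh with probability 2/3.
Beatrice is a pigmented offspring of Kenji (Hh) × Ines (Hh), whose cross gives 1/4 HH : 1/2 Hh : 1/4 hh; conditioning on being pigmented, Beatrice is HH with probability 1/3, Hh with probability 2/3.
Summing over parental genotype combinations, P(offspring is pigmented) = 1/9·1 + 2/9·1 + 2/9·1 + 4/9·3/4 = 8/9.

8/9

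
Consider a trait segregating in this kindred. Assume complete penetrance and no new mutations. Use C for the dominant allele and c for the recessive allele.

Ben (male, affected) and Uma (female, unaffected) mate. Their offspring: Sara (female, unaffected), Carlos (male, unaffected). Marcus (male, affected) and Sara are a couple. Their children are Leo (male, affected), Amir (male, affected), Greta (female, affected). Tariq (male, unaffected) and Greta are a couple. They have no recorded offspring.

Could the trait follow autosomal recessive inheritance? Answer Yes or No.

A consistent assignment under autosomal recessive exists: Ben cc, Uma CC, Sara Cc, Carlos Cc, Marcus cc, Leo cc, Amir cc, Greta cc, Tariq CC.
In this assignment every recorded phenotype matches its genotype and every non-founder's genotype is obtainable from its parents' genotypes, so the pedigree is consistent.

Yes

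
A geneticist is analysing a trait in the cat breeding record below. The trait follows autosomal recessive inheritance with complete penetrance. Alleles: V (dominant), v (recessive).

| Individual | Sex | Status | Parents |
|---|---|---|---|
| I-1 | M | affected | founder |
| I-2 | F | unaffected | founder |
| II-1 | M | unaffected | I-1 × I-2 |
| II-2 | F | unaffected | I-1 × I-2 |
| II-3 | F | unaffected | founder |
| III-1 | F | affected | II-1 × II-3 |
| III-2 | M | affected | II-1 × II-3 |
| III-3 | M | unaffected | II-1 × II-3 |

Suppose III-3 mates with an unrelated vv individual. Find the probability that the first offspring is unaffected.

2/3

II-1 is unaffected so carries V and received v from I-1 (vv), so II-1 is Vv.
II-3 is unaffected so carries V and passed v to III-1 (vv), so II-3 is Vv.
III-3 is an unaffected offspring of II-1 (Vv) × II-3 (Vv), whose cross gives 1/4 VV : 1/2 Vv : 1/4 vv; conditioning on being unaffected, III-3 is VV with probability 1/3, Vv with probability 2/3.
Summing over parental genotype combinations, P(offspring is unaffected) = 1/3·1 + 2/3·1/2 = 2/3.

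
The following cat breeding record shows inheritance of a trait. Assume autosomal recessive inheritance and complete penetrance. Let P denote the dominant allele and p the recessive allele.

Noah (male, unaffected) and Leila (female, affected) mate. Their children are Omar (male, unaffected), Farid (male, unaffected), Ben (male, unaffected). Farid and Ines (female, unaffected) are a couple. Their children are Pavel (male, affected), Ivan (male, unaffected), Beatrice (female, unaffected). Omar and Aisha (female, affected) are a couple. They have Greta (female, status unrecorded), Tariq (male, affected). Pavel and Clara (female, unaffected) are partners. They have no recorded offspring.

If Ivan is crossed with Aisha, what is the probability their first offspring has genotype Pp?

Farid is unaffected so carries P and received p from Leila (pp), so Farid is Pp.
Ines is unaffected so carries P and passed p to Pavel (pp), so Ines is Pp.
Ivan is an unaffected offspring of Farid (Pp) × Ines (Pp), whose cross gives 1/4 PP : 1/2 Pp : 1/4 pp; conditioning on being unaffected, Ivan is PP with probability 1/3, Pp with probability 2/3.
Aisha is affected, so Aisha is pp.
Summing over parental genotype combinations, P(offspring has genotype Pp) = 1/3·1 + 2/3·1/2 = 2/3.

2/3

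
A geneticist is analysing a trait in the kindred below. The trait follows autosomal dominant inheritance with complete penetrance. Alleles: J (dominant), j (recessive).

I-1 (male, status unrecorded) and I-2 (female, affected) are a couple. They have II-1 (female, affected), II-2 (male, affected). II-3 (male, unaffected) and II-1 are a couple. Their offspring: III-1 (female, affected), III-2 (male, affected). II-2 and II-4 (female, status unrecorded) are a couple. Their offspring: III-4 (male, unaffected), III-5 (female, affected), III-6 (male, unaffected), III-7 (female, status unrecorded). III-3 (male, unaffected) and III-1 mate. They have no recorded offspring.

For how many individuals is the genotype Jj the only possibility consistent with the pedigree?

Obligate heterozygotes: II-2 is affected so carries J and passed j to III-4 (jj), so II-2 is Jj; III-1 is affected so carries J and received j from II-3 (jj), so III-1 is Jj; III-2 is affected so carries J and received j from II-3 (jj), so III-2 is Jj.
Every other individual is either homozygous by phenotype or has at least one consistent homozygous assignment, so the count is 3.

3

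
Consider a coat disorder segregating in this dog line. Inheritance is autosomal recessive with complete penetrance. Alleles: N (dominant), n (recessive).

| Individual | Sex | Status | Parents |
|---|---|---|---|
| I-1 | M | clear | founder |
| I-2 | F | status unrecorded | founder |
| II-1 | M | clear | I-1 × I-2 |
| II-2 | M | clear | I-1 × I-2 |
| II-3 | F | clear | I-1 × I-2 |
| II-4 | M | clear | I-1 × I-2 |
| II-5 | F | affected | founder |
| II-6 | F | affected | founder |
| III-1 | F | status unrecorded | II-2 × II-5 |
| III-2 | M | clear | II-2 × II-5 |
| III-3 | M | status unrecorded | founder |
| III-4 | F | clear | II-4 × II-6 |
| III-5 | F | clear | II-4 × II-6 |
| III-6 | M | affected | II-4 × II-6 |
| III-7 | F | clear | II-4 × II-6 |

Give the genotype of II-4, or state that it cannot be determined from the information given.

From phenotype alone, II-4 is NN or Nn.
II-4 is clear so carries N and passed n to III-6 (nn), so II-4 is Nn.

Nn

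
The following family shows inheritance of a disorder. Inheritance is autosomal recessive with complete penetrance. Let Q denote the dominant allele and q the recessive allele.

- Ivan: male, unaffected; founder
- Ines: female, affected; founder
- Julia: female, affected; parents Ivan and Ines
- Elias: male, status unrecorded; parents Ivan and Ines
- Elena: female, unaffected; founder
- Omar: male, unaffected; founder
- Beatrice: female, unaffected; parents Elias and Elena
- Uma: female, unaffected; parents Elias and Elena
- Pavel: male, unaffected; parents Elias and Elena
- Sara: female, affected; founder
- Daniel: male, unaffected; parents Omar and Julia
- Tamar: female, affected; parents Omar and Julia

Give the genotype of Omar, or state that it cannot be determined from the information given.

From phenotype alone, Omar is QQ or Qq.
Omar is unaffected so carries Q and passed q to Tamar (qq), so Omar is Qq.

Qq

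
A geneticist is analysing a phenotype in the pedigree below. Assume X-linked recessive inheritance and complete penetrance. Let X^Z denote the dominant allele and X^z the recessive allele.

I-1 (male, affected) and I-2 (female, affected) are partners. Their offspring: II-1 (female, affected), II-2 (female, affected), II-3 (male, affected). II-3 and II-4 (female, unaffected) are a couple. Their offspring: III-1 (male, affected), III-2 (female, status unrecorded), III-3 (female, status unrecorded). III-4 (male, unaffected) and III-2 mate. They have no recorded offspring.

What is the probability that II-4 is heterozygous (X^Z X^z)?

1

II-4 is unaffected so carries Z and passed z to III-1 (X^z Y), so II-4 is X^Z X^z, giving P(X^Z X^z) = 1.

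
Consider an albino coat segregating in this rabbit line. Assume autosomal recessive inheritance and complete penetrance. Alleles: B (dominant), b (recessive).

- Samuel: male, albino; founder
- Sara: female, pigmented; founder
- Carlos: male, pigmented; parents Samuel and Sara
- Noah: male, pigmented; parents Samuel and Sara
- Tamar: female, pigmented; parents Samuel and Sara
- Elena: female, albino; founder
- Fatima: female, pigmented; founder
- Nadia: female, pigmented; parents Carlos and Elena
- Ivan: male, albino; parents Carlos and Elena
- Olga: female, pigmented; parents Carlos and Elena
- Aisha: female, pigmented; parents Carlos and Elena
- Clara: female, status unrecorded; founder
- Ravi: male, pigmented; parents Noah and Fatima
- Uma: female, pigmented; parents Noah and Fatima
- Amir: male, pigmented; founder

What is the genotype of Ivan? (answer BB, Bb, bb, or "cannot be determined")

Ivan is albino, so Ivan is bb.

bb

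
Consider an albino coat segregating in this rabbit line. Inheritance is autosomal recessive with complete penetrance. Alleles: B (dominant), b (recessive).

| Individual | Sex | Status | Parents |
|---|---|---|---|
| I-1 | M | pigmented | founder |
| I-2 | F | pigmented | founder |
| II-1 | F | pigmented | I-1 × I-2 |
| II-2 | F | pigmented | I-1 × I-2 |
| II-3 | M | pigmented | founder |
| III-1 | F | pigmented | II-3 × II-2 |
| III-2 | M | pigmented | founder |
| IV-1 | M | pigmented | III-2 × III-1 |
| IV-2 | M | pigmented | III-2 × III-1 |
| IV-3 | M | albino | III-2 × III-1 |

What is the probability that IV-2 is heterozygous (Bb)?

2/3

III-2 is pigmented so carries B and passed b to IV-3 (bb), so III-2 is Bb.
III-1 is pigmented so carries B and passed b to IV-3 (bb), so III-1 is Bb.
Their cross gives offspring ratios 1/4 BB : 1/2 Bb : 1/4 bb. Conditioning on IV-2 being pigmented, P(Bb) = 1/2 / 3/4 = 2/3.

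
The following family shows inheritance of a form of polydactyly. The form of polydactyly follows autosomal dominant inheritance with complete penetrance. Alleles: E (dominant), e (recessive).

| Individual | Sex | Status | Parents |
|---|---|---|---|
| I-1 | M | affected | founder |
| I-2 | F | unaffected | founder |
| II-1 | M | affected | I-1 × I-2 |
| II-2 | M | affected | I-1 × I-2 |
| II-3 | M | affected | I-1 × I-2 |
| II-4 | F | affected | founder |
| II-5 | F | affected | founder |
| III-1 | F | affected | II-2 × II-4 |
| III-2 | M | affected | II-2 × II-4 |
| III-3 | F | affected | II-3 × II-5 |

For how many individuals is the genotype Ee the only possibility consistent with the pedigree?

3

Obligate heterozygotes: II-1 is affected so carries E and received e from I-2 (ee), so II-1 is Ee; II-2 is affected so carries E and received e from I-2 (ee), so II-2 is Ee; II-3 is affected so carries E and received e from I-2 (ee), so II-3 is Ee.
Every other individual is either homozygous by phenotype or has at least one consistent homozygous assignment, so the count is 3.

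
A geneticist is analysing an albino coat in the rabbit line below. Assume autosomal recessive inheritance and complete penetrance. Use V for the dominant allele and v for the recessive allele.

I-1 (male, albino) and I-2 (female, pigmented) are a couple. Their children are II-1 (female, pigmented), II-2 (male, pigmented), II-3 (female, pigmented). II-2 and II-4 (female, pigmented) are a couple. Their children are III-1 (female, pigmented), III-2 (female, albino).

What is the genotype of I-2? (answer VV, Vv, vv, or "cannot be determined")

cannot be determined

I-2's phenotype allows VV or Vv, and no parent or child forces a single allele at both positions; consistent genotype assignments exist with I-2 as VV or Vv.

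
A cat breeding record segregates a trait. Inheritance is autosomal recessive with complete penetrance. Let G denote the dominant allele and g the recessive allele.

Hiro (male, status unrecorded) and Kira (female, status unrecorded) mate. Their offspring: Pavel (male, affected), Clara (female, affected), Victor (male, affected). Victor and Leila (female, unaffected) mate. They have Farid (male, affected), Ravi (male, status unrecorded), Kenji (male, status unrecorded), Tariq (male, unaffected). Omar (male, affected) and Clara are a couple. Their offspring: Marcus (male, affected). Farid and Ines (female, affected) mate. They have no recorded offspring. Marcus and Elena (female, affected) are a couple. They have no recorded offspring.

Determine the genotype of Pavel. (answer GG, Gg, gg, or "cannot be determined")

gg

Pavel is affected, so Pavel is gg.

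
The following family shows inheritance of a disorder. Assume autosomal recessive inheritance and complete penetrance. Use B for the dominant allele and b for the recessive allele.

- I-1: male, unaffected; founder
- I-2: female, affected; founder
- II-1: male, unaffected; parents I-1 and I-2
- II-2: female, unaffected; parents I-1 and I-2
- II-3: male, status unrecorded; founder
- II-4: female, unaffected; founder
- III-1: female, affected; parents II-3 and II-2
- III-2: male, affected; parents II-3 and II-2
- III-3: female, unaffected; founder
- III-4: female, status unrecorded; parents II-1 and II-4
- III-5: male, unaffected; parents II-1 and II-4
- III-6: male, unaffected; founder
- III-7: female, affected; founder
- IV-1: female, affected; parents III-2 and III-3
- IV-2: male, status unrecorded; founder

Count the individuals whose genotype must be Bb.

3

Obligate heterozygotes: II-1 is unaffected so carries B and received b from I-2 (bb), so II-1 is Bb; II-2 is unaffected so carries B and received b from I-2 (bb), so II-2 is Bb; III-3 is unaffected so carries B and passed b to IV-1 (bb), so III-3 is Bb.
Every other individual is either homozygous by phenotype or has at least one consistent homozygous assignment, so the count is 3.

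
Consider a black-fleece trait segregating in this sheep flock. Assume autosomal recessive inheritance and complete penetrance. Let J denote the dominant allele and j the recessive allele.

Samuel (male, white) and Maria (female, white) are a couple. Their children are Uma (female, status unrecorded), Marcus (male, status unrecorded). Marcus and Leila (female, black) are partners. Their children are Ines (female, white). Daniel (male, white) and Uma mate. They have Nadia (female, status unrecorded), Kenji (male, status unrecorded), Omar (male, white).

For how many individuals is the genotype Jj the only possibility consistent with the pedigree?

1

Obligate heterozygotes: Ines is white so carries J and received j from Leila (jj), so Ines is Jj.
Every other individual is either homozygous by phenotype or has at least one consistent homozygous assignment, so the count is 1.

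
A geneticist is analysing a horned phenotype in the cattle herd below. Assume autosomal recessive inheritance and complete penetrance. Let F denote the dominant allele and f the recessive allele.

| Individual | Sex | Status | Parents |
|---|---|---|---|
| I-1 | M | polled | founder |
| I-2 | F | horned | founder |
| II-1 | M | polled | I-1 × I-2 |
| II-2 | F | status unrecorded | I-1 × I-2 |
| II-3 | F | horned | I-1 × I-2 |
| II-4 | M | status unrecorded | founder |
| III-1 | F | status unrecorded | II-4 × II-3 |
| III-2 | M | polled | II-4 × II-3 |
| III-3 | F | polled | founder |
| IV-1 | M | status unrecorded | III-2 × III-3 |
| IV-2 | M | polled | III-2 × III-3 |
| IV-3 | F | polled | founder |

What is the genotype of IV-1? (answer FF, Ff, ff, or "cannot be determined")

IV-1's phenotype is unrecorded, and no parent or child forces a single allele at both positions; consistent genotype assignments exist with IV-1 as FF or Ff or ff.

cannot be determined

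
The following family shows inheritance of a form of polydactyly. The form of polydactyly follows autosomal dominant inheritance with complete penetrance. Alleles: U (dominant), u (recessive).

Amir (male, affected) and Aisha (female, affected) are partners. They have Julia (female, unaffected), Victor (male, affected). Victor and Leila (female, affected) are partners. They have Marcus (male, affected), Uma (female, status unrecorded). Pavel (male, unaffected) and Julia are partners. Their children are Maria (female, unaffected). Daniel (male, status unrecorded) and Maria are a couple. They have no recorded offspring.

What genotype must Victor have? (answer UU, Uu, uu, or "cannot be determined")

Victor's phenotype allows UU or Uu, and no parent or child forces a single allele at both positions; consistent genotype assignments exist with Victor as UU or Uu.

cannot be determined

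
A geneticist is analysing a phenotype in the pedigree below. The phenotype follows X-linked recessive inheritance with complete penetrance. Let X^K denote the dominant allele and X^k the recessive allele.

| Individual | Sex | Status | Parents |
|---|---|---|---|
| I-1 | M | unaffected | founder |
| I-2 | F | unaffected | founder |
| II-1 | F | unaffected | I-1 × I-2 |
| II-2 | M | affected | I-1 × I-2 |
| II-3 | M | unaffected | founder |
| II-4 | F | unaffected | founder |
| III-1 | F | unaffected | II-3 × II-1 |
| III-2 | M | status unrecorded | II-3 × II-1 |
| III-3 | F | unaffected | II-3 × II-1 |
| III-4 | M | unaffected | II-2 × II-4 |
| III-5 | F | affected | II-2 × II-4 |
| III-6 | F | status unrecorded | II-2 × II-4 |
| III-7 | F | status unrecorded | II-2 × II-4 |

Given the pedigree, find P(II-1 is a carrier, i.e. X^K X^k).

I-1 is unaffected, so I-1 is X^K Y.
I-2 is unaffected so carries K and passed k to II-2 (X^k Y), so I-2 is X^K X^k.
Their cross gives offspring ratios 1/2 X^K X^K : 1/2 X^K X^k. Conditioning on II-1 being unaffected, P(X^K X^k) = 1/2 / 1 = 1/2 before taking II-1's own offspring into account.
II-3 is unaffected, so II-3 is X^K Y.
II-1's offspring (III-1, III-2, III-3) would show their recorded status with the same probability whether II-1 is X^K X^k or X^K X^K, so they carry no information and P(X^K X^k) = 1/2.

1/2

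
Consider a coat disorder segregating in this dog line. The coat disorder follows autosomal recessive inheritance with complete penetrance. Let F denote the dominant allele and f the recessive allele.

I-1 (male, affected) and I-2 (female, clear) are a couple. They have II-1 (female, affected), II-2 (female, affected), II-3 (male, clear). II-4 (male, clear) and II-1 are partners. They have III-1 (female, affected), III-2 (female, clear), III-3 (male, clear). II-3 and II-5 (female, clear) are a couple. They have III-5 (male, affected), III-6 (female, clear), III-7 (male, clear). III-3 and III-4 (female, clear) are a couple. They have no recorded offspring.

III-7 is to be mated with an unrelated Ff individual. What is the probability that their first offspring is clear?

5/6

II-3 is clear so carries F and received f from I-1 (ff), so II-3 is Ff.
II-5 is clear so carries F and passed f to III-5 (ff), so II-5 is Ff.
III-7 is a clear offspring of II-3 (Ff) × II-5 (Ff), whose cross gives 1/4 FF : 1/2 Ff : 1/4 ff; conditioning on being clear, III-7 is FF with probability 1/3, Ff with probability 2/3.
Summing over parental genotype combinations, P(offspring is clear) = 1/3·1 + 2/3·3/4 = 5/6.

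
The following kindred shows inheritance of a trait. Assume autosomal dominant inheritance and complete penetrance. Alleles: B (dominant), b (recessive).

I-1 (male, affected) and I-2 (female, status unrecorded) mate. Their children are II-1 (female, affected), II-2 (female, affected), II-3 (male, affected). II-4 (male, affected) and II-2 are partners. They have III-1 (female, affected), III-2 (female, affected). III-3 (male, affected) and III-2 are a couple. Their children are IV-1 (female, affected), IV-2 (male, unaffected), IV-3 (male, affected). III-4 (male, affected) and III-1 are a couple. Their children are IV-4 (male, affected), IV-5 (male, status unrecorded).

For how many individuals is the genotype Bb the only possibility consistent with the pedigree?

2

Obligate heterozygotes: III-2 is affected so carries B and passed b to IV-2 (bb), so III-2 is Bb; III-3 is affected so carries B and passed b to IV-2 (bb), so III-3 is Bb.
Every other individual is either homozygous by phenotype or has at least one consistent homozygous assignment, so the count is 2.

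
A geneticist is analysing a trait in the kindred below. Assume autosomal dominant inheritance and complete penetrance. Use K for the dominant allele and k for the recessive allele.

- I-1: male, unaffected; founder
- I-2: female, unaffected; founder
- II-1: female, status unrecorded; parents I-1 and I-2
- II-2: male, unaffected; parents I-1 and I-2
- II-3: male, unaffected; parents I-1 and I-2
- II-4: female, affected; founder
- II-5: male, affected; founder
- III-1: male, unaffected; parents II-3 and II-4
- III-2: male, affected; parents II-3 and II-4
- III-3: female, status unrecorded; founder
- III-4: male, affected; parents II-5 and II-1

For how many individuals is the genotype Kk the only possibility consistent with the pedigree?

Obligate heterozygotes: II-4 is affected so carries K and passed k to III-1 (kk), so II-4 is Kk; III-2 is affected so carries K and received k from II-3 (kk), so III-2 is Kk; III-4 is affected so carries K and received k from II-1 (kk), so III-4 is Kk.
Every other individual is either homozygous by phenotype or has at least one consistent homozygous assignment, so the count is 3.

3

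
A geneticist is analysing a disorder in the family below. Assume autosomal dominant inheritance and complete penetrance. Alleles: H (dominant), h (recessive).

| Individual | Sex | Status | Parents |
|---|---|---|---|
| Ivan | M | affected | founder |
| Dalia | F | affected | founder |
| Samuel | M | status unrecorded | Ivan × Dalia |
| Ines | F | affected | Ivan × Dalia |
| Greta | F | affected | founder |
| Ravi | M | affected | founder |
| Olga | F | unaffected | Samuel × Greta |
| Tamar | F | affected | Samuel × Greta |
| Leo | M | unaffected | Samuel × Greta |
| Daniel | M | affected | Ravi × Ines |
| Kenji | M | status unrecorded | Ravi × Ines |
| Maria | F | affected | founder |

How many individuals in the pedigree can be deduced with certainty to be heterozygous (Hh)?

1

Obligate heterozygotes: Greta is affected so carries H and passed h to Olga (hh), so Greta is Hh.
Every other individual is either homozygous by phenotype or has at least one consistent homozygous assignment, so the count is 1.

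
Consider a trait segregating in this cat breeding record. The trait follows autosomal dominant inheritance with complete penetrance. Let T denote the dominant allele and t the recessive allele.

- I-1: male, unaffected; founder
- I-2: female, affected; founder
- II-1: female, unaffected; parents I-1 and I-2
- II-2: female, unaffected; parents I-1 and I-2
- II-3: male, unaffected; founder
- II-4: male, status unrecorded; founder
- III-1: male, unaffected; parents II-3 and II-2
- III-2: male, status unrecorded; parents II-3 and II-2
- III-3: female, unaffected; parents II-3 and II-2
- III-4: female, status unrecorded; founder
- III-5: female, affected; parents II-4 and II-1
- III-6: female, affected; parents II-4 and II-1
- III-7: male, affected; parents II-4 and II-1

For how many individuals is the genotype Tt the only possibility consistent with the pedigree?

Obligate heterozygotes: I-2 is affected so carries T and passed t to II-1 (tt), so I-2 is Tt; III-5 is affected so carries T and received t from II-1 (tt), so III-5 is Tt; III-6 is affected so carries T and received t from II-1 (tt), so III-6 is Tt; III-7 is affected so carries T and received t from II-1 (tt), so III-7 is Tt.
Every other individual is either homozygous by phenotype or has at least one consistent homozygous assignment, so the count is 4.

4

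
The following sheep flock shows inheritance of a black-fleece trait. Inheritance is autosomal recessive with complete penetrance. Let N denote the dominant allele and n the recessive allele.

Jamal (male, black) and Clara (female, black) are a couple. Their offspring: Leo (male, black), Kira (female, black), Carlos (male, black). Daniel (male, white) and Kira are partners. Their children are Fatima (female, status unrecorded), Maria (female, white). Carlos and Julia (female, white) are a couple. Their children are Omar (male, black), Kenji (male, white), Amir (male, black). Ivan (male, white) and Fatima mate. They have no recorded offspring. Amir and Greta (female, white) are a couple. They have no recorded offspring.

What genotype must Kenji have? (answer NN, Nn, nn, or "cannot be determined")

From phenotype alone, Kenji is NN or Nn.
Kenji is white so carries N and received n from Carlos (nn), so Kenji is Nn.

Nn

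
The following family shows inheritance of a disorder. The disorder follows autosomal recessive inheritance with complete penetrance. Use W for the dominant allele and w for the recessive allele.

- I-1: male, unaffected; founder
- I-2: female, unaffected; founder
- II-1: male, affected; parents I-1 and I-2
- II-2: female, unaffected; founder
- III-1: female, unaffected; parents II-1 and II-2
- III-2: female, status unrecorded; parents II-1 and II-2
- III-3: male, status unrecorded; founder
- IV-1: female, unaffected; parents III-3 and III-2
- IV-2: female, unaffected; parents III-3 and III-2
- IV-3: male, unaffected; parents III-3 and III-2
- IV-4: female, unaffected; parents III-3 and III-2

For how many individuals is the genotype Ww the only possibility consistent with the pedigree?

Obligate heterozygotes: I-1 is unaffected so carries W and passed w to II-1 (ww), so I-1 is Ww; I-2 is unaffected so carries W and passed w to II-1 (ww), so I-2 is Ww; III-1 is unaffected so carries W and received w from II-1 (ww), so III-1 is Ww.
Every other individual is either homozygous by phenotype or has at least one consistent homozygous assignment, so the count is 3.

3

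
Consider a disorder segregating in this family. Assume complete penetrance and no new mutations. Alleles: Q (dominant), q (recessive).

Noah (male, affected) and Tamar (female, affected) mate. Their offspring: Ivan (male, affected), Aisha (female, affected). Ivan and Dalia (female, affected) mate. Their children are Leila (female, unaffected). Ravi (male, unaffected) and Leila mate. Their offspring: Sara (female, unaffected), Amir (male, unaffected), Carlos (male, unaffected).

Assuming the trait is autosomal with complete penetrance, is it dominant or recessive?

Ivan and Dalia are both affected yet have an unaffected child Leila. Under a recessive model two affected parents are homozygous and every child would be affected, so the trait cannot be recessive.

dominant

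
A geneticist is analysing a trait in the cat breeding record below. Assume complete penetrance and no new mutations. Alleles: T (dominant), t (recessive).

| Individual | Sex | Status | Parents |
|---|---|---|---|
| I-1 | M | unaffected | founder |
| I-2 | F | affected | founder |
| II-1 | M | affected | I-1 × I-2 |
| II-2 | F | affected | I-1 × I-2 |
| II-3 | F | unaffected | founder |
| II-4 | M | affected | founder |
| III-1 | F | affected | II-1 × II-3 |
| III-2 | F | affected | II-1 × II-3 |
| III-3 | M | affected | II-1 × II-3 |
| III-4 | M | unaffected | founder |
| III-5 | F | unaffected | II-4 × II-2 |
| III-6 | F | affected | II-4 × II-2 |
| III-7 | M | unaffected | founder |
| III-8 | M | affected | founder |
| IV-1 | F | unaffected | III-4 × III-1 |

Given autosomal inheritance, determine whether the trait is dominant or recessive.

dominant

II-4 and II-2 are both affected yet have an unaffected child III-5. Under a recessive model two affected parents are homozygous and every child would be affected, so the trait cannot be recessive.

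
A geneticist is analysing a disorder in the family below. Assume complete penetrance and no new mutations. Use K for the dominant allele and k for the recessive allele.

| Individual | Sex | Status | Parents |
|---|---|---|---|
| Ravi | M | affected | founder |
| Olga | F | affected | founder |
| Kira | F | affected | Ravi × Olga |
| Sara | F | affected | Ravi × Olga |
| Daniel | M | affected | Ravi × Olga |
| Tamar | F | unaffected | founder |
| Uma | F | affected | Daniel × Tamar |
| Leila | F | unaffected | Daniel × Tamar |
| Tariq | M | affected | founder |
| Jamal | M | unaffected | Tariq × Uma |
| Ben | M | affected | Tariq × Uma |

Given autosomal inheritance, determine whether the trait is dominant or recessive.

dominant

Tariq and Uma are both affected yet have an unaffected child Jamal. Under a recessive model two affected parents are homozygous and every child would be affected, so the trait cannot be recessive.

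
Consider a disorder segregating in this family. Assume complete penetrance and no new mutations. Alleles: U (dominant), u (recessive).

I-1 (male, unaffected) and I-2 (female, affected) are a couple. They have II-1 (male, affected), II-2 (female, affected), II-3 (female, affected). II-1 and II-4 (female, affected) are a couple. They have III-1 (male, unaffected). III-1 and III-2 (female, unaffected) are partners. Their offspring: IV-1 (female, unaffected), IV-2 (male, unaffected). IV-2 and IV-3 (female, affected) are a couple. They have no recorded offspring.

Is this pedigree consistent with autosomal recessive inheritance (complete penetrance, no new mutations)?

Under autosomal recessive, III-1 (unaffected, male) cannot arise from II-1 (affected) × II-4 (affected).

No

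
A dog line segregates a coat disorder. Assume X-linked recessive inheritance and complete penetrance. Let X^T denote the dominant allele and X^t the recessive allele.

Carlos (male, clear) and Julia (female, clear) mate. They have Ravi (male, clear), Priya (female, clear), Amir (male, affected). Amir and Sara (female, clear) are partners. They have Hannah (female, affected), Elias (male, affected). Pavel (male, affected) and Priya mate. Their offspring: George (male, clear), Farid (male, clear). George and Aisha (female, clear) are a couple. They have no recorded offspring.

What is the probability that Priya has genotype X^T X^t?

Carlos is clear, so Carlos is X^T Y.
Julia is clear so carries T and passed t to Amir (X^t Y), so Julia is X^T X^t.
Their cross gives offspring ratios 1/2 X^T X^T : 1/2 X^T X^t. Conditioning on Priya being clear, P(X^T X^t) = 1/2 / 1 = 1/2 before taking Priya's own offspring into account.
Pavel is affected, so Pavel is X^t Y.
Now use Priya's offspring. Probability of each recorded status — clear son George: 1/2 if Priya is X^T X^t, 1 if X^T X^T; clear son Farid: 1/2 if Priya is X^T X^t, 1 if X^T X^T.
Bayes: P(X^T X^t) = 1/2·1/4 / (1/2·1/4 + 1/2·1) = 1/5.

1/5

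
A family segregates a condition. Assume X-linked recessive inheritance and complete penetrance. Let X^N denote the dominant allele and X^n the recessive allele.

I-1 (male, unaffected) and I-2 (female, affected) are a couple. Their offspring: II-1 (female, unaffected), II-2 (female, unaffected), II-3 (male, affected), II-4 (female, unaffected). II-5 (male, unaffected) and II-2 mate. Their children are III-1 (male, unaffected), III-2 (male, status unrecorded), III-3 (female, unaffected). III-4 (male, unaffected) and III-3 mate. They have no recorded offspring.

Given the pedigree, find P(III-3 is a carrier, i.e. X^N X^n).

II-5 is unaffected, so II-5 is X^N Y.
II-2 is unaffected so carries N and received n from I-2 (X^n X^n), so II-2 is X^N X^n.
Their cross gives offspring ratios 1/2 X^N X^N : 1/2 X^N X^n. Conditioning on III-3 being unaffected, P(X^N X^n) = 1/2 / 1 = 1/2.

1/2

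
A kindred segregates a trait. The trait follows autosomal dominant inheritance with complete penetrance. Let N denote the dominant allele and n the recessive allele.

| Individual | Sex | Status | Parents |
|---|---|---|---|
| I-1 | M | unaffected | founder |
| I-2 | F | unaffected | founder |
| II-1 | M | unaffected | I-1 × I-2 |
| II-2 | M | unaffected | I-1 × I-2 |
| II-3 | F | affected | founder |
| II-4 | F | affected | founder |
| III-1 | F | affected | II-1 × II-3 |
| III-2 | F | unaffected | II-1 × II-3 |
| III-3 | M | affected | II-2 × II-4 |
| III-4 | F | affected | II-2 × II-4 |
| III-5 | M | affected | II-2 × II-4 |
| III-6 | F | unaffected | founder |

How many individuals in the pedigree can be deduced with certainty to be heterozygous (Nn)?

Obligate heterozygotes: II-3 is affected so carries N and passed n to III-2 (nn), so II-3 is Nn; III-1 is affected so carries N and received n from II-1 (nn), so III-1 is Nn; III-3 is affected so carries N and received n from II-2 (nn), so III-3 is Nn; III-4 is affected so carries N and received n from II-2 (nn), so III-4 is Nn; III-5 is affected so carries N and received n from II-2 (nn), so III-5 is Nn.
Every other individual is either homozygous by phenotype or has at least one consistent homozygous assignment, so the count is 5.

5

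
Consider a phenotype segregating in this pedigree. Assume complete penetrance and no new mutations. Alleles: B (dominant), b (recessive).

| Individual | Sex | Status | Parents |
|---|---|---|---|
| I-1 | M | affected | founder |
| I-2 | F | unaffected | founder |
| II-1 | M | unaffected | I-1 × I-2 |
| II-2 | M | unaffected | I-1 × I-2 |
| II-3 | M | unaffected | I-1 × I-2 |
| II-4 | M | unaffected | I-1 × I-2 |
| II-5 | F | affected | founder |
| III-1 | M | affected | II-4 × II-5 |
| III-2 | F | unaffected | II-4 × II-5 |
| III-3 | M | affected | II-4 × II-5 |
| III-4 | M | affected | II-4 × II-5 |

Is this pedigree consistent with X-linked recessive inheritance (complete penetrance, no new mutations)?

Yes

A consistent assignment under X-linked recessive exists: I-1 X^b Y, I-2 X^B X^B, II-1 X^B Y, II-2 X^B Y, II-3 X^B Y, II-4 X^B Y, II-5 X^b X^b, III-1 X^b Y, III-2 X^B X^b, III-3 X^b Y, III-4 X^b Y.
In this assignment every recorded phenotype matches its genotype and every non-founder's genotype is obtainable from its parents' genotypes, so the pedigree is consistent.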